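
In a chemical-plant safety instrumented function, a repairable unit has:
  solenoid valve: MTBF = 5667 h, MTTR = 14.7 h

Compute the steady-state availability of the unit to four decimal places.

A(solenoid valve) = MTBF/(MTBF+MTTR) = 5667/(5667+14.7) = 0.9974

0.9974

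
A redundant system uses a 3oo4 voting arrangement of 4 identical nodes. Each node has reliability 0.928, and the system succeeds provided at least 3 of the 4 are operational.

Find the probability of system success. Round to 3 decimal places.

0.972

R = Σ_{i=3}^{4} C(4,i) p^i (1−p)^{4−i} with p = 0.928
C(4,3)·0.928^3·0.072^1 = 0.23016
C(4,4)·0.928^4·0.072^0 = 0.74164
Sum = 0.972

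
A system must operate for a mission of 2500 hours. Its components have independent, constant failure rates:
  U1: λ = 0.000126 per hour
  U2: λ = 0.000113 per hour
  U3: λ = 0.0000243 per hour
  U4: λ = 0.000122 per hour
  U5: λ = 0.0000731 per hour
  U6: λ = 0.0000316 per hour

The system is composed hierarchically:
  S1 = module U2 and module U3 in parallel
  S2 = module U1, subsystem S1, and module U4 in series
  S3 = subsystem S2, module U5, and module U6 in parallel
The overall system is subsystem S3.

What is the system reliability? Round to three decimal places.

0.994

R(U1) = exp(−0.000126 × 2500) = 0.72979
R(U2) = exp(−0.000113 × 2500) = 0.75390
R(U3) = exp(−0.0000243 × 2500) = 0.94106
R(U4) = exp(−0.000122 × 2500) = 0.73712
R(U5) = exp(−0.0000731 × 2500) = 0.83298
R(U6) = exp(−0.0000316 × 2500) = 0.92404
Parallel (U2 and U3): 1 − (1 − 0.75390)(1 − 0.94106) = 0.98549
Series (U1, [0.98549], and U4): 0.72979 × 0.98549 × 0.73712 = 0.53014
Parallel ([0.53014], U5, and U6): 1 − (1 − 0.53014)(1 − 0.83298)(1 − 0.92404) = 0.994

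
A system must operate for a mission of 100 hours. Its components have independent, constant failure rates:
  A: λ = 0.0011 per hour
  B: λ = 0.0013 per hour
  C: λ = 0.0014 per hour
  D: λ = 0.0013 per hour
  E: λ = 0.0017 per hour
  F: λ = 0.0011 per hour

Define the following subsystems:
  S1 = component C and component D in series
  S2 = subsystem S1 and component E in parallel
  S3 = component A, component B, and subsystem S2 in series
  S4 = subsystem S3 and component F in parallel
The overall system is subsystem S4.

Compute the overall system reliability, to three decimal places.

0.975

R(A) = exp(−0.0011 × 100) = 0.89583
R(B) = exp(−0.0013 × 100) = 0.87810
R(C) = exp(−0.0014 × 100) = 0.86936
R(D) = exp(−0.0013 × 100) = 0.87810
R(E) = exp(−0.0017 × 100) = 0.84366
R(F) = exp(−0.0011 × 100) = 0.89583
Series (C and D): 0.86936 × 0.87810 = 0.76339
Parallel ([0.76339] and E): 1 − (1 − 0.76339)(1 − 0.84366) = 0.96301
Series (A, B, and [0.96301]): 0.89583 × 0.87810 × 0.96301 = 0.75753
Parallel ([0.75753] and F): 1 − (1 − 0.75753)(1 − 0.89583) = 0.975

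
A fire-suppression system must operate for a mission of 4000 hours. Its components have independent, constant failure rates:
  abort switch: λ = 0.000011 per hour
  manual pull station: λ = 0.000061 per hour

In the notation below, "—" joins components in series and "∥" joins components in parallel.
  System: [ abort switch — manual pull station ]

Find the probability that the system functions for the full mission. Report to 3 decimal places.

R(abort switch) = exp(−0.000011 × 4000) = 0.95695
R(manual pull station) = exp(−0.000061 × 4000) = 0.78349
Series (abort switch and manual pull station): 0.95695 × 0.78349 = 0.750

0.750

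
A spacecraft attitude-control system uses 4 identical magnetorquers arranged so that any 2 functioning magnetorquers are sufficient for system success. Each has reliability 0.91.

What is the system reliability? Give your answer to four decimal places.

R = Σ_{i=2}^{4} C(4,i) p^i (1−p)^{4−i} with p = 0.91
C(4,2)·0.91^2·0.09^2 = 0.040246
C(4,3)·0.91^3·0.09^1 = 0.271286
C(4,4)·0.91^4·0.09^0 = 0.685750
Sum = 0.9973

0.9973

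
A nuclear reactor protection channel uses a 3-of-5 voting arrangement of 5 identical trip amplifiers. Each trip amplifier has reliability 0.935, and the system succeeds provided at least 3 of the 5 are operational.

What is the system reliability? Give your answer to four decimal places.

0.9975

R = Σ_{i=3}^{5} C(5,i) p^i (1−p)^{5−i} with p = 0.935
C(5,3)·0.935^3·0.065^2 = 0.034535
C(5,4)·0.935^4·0.065^1 = 0.248388
C(5,5)·0.935^5·0.065^0 = 0.714592
Sum = 0.9975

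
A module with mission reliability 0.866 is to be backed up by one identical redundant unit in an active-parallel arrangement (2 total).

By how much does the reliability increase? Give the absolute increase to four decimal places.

R_before = 0.866
R_after = 1 − (1 − 0.866)^2 = 0.9820
ΔR = 0.9820 − 0.866 = 0.1160

0.1160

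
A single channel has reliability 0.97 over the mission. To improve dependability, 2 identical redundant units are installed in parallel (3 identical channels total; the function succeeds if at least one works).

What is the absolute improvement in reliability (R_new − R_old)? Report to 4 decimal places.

0.0300

R_before = 0.97
R_after = 1 − (1 − 0.97)^3 = 1.0000
ΔR = 1.0000 − 0.97 = 0.0300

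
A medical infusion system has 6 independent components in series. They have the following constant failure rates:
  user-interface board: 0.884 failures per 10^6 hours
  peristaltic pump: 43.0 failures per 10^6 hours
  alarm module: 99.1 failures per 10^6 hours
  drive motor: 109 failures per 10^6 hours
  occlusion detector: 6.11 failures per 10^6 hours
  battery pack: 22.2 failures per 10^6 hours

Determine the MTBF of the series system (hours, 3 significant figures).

Series of exponential components: λ_sys = Σ λ_i
λ_sys = 0.000000884 + 0.0000430 + 0.0000991 + 0.000109 + 0.00000611 + 0.0000222 = 2.8029e-04 /h
MTBF = 1 / λ_sys = 3570 h

3570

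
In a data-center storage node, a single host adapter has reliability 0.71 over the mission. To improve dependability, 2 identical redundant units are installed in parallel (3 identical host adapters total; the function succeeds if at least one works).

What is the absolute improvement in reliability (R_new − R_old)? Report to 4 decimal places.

R_before = 0.71
R_after = 1 − (1 − 0.71)^3 = 0.9756
ΔR = 0.9756 − 0.71 = 0.2656

0.2656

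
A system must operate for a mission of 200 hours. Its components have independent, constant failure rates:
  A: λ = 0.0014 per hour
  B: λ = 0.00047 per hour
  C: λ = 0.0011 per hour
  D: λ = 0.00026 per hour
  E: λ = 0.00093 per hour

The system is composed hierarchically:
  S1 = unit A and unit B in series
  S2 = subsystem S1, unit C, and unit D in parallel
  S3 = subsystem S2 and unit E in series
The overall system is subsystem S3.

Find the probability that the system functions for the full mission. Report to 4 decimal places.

R(A) = exp(−0.0014 × 200) = 0.755784
R(B) = exp(−0.00047 × 200) = 0.910283
R(C) = exp(−0.0011 × 200) = 0.802519
R(D) = exp(−0.00026 × 200) = 0.949329
R(E) = exp(−0.00093 × 200) = 0.830274
Series (A and B): 0.755784 × 0.910283 = 0.687977
Parallel ([0.687977], C, and D): 1 − (1 − 0.687977)(1 − 0.802519)(1 − 0.949329) = 0.996878
Series ([0.996878] and E): 0.996878 × 0.830274 = 0.8277

0.8277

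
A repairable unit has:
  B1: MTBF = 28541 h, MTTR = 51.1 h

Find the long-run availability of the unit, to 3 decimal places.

0.998

A(B1) = MTBF/(MTBF+MTTR) = 28541/(28541+51.1) = 0.998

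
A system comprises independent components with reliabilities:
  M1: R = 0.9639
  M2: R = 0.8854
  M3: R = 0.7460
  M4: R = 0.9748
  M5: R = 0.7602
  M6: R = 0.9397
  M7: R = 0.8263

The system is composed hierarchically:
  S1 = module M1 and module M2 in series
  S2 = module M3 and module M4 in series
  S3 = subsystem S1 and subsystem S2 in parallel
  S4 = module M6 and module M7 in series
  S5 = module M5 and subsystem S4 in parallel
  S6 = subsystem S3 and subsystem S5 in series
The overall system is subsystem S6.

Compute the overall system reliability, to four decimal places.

Series (M1 and M2): 0.963900 × 0.885400 = 0.853437
Series (M3 and M4): 0.746000 × 0.974800 = 0.727201
Parallel ([0.853437] and [0.727201]): 1 − (1 − 0.853437)(1 − 0.727201) = 0.960018
Series (M6 and M7): 0.939700 × 0.826300 = 0.776474
Parallel (M5 and [0.776474]): 1 − (1 − 0.760200)(1 − 0.776474) = 0.946398
Series ([0.960018] and [0.946398]): 0.960018 × 0.946398 = 0.9086

0.9086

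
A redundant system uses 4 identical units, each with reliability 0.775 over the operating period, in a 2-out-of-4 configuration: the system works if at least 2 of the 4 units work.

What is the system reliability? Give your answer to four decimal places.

R = Σ_{i=2}^{4} C(4,i) p^i (1−p)^{4−i} with p = 0.775
C(4,2)·0.775^2·0.225^2 = 0.182440
C(4,3)·0.775^3·0.225^1 = 0.418936
C(4,4)·0.775^4·0.225^0 = 0.360750
Sum = 0.9621

0.9621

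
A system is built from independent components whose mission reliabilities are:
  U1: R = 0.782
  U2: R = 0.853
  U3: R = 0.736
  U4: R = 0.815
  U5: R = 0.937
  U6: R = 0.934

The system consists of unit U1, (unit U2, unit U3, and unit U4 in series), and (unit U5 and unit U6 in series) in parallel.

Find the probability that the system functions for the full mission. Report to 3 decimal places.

0.987

Series (U2, U3, and U4): 0.85300 × 0.73600 × 0.81500 = 0.51166
Series (U5 and U6): 0.93700 × 0.93400 = 0.87516
Parallel (U1, [0.51166], and [0.87516]): 1 − (1 − 0.78200)(1 − 0.51166)(1 − 0.87516) = 0.987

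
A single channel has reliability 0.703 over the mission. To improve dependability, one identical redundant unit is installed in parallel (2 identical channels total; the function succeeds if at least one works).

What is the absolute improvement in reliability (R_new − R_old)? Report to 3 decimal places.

0.209

R_before = 0.703
R_after = 1 − (1 − 0.703)^2 = 0.912
ΔR = 0.912 − 0.703 = 0.209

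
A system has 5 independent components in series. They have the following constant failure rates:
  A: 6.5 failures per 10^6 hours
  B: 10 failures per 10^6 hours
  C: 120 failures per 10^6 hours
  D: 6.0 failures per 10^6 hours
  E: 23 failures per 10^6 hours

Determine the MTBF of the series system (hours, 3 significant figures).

Series of exponential components: λ_sys = Σ λ_i
λ_sys = 0.0000065 + 0.000010 + 0.00012 + 0.0000060 + 0.000023 = 1.6550e-04 /h
MTBF = 1 / λ_sys = 6040 h

6040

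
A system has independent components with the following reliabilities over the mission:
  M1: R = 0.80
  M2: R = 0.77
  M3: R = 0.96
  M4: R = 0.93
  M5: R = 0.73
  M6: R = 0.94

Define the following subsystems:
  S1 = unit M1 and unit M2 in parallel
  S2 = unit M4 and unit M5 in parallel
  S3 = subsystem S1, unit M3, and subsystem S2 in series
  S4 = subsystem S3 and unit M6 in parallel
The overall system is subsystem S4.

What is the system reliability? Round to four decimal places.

Parallel (M1 and M2): 1 − (1 − 0.800000)(1 − 0.770000) = 0.954000
Parallel (M4 and M5): 1 − (1 − 0.930000)(1 − 0.730000) = 0.981100
Series ([0.954000], M3, and [0.981100]): 0.954000 × 0.960000 × 0.981100 = 0.898531
Parallel ([0.898531] and M6): 1 − (1 − 0.898531)(1 − 0.940000) = 0.9939

0.9939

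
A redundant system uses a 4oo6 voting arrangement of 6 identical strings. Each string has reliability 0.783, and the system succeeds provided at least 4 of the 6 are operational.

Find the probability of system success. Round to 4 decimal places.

0.8791

R = Σ_{i=4}^{6} C(6,i) p^i (1−p)^{6−i} with p = 0.783
C(6,4)·0.783^4·0.217^2 = 0.265496
C(6,5)·0.783^5·0.217^1 = 0.383195
C(6,6)·0.783^6·0.217^0 = 0.230447
Sum = 0.8791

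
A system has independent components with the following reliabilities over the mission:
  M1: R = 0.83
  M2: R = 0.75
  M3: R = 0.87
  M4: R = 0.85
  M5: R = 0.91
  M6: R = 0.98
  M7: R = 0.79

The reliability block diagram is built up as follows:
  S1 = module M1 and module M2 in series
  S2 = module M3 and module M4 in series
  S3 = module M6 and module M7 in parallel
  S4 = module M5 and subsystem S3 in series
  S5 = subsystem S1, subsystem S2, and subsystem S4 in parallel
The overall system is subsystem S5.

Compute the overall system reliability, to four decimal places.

Series (M1 and M2): 0.830000 × 0.750000 = 0.622500
Series (M3 and M4): 0.870000 × 0.850000 = 0.739500
Parallel (M6 and M7): 1 − (1 − 0.980000)(1 − 0.790000) = 0.995800
Series (M5 and [0.995800]): 0.910000 × 0.995800 = 0.906178
Parallel ([0.622500], [0.739500], and [0.906178]): 1 − (1 − 0.622500)(1 − 0.739500)(1 − 0.906178) = 0.9908

0.9908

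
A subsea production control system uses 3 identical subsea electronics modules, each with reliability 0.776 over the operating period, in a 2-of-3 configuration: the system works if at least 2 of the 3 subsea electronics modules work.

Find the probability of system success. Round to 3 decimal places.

0.872

R = Σ_{i=2}^{3} C(3,i) p^i (1−p)^{3−i} with p = 0.776
C(3,2)·0.776^2·0.224^1 = 0.40466
C(3,3)·0.776^3·0.224^0 = 0.46729
Sum = 0.872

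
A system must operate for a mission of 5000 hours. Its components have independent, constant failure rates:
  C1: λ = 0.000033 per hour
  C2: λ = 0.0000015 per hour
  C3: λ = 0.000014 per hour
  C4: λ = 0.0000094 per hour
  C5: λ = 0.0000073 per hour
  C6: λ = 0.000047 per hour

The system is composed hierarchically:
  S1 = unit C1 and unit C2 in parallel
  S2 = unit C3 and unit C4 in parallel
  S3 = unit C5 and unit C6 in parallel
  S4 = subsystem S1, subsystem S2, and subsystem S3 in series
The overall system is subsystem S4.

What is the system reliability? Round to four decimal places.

0.9883

R(C1) = exp(−0.000033 × 5000) = 0.847894
R(C2) = exp(−0.0000015 × 5000) = 0.992528
R(C3) = exp(−0.000014 × 5000) = 0.932394
R(C4) = exp(−0.0000094 × 5000) = 0.954087
R(C5) = exp(−0.0000073 × 5000) = 0.964158
R(C6) = exp(−0.000047 × 5000) = 0.790571
Parallel (C1 and C2): 1 − (1 − 0.847894)(1 − 0.992528) = 0.998863
Parallel (C3 and C4): 1 − (1 − 0.932394)(1 − 0.954087) = 0.996896
Parallel (C5 and C6): 1 − (1 − 0.964158)(1 − 0.790571) = 0.992494
Series ([0.998863], [0.996896], and [0.992494]): 0.998863 × 0.996896 × 0.992494 = 0.9883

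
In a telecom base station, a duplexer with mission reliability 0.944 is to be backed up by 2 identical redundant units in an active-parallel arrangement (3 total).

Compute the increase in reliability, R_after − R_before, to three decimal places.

R_before = 0.944
R_after = 1 − (1 − 0.944)^3 = 1.000
ΔR = 1.000 − 0.944 = 0.056

0.056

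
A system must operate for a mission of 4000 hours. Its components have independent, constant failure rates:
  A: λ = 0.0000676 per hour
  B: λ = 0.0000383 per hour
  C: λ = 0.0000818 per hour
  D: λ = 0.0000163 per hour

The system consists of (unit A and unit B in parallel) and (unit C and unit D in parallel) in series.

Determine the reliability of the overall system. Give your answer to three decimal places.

0.949

R(A) = exp(−0.0000676 × 4000) = 0.76307
R(B) = exp(−0.0000383 × 4000) = 0.85796
R(C) = exp(−0.0000818 × 4000) = 0.72094
R(D) = exp(−0.0000163 × 4000) = 0.93688
Parallel (A and B): 1 − (1 − 0.76307)(1 − 0.85796) = 0.96635
Parallel (C and D): 1 − (1 − 0.72094)(1 − 0.93688) = 0.98239
Series ([0.96635] and [0.98239]): 0.96635 × 0.98239 = 0.949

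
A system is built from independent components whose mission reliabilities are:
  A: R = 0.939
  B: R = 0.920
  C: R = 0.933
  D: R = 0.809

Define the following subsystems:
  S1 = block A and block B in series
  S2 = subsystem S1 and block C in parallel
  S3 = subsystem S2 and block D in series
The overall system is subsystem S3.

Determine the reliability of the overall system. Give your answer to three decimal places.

Series (A and B): 0.93900 × 0.92000 = 0.86388
Parallel ([0.86388] and C): 1 − (1 − 0.86388)(1 − 0.93300) = 0.99088
Series ([0.99088] and D): 0.99088 × 0.80900 = 0.802

0.802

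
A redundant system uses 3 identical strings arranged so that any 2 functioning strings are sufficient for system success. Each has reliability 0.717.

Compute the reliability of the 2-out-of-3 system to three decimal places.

R = Σ_{i=2}^{3} C(3,i) p^i (1−p)^{3−i} with p = 0.717
C(3,2)·0.717^2·0.283^1 = 0.43646
C(3,3)·0.717^3·0.283^0 = 0.36860
Sum = 0.805

0.805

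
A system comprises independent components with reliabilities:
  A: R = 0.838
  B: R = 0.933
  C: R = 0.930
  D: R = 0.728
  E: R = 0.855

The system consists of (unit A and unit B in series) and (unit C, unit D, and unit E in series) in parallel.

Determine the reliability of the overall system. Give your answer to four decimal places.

Series (A and B): 0.838000 × 0.933000 = 0.781854
Series (C, D, and E): 0.930000 × 0.728000 × 0.855000 = 0.578869
Parallel ([0.781854] and [0.578869]): 1 − (1 − 0.781854)(1 − 0.578869) = 0.9081

0.9081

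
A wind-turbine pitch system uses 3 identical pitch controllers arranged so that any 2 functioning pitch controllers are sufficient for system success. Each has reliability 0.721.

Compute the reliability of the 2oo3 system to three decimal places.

R = Σ_{i=2}^{3} C(3,i) p^i (1−p)^{3−i} with p = 0.721
C(3,2)·0.721^2·0.279^1 = 0.43511
C(3,3)·0.721^3·0.279^0 = 0.37481
Sum = 0.810

0.810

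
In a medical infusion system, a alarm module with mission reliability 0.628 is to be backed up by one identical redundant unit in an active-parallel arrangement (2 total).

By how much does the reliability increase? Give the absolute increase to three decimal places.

R_before = 0.628
R_after = 1 − (1 − 0.628)^2 = 0.862
ΔR = 0.862 − 0.628 = 0.234

0.234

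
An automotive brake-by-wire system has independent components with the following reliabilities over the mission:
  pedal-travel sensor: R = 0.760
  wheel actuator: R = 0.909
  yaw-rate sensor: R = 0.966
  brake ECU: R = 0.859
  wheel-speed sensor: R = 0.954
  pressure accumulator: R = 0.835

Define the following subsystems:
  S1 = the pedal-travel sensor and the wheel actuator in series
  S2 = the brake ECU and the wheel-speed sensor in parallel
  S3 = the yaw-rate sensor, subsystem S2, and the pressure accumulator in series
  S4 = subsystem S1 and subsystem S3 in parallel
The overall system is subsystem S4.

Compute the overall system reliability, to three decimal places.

0.939

Series (pedal-travel sensor and wheel actuator): 0.76000 × 0.90900 = 0.69084
Parallel (brake ECU and wheel-speed sensor): 1 − (1 − 0.85900)(1 − 0.95400) = 0.99351
Series (yaw-rate sensor, [0.99351], and pressure accumulator): 0.96600 × 0.99351 × 0.83500 = 0.80138
Parallel ([0.69084] and [0.80138]): 1 − (1 − 0.69084)(1 − 0.80138) = 0.939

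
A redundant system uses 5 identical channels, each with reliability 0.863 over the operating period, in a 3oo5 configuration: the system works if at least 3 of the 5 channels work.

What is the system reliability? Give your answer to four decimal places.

R = Σ_{i=3}^{5} C(5,i) p^i (1−p)^{5−i} with p = 0.863
C(5,3)·0.863^3·0.137^2 = 0.120635
C(5,4)·0.863^4·0.137^1 = 0.379956
C(5,5)·0.863^5·0.137^0 = 0.478690
Sum = 0.9793

0.9793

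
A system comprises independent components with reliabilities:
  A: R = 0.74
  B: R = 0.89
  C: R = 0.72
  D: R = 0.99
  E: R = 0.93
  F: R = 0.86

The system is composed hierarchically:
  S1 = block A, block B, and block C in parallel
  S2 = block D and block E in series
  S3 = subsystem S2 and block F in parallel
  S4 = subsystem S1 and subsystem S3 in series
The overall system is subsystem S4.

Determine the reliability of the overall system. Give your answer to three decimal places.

0.981

Parallel (A, B, and C): 1 − (1 − 0.74000)(1 − 0.89000)(1 − 0.72000) = 0.99199
Series (D and E): 0.99000 × 0.93000 = 0.92070
Parallel ([0.92070] and F): 1 − (1 − 0.92070)(1 − 0.86000) = 0.98890
Series ([0.99199] and [0.98890]): 0.99199 × 0.98890 = 0.981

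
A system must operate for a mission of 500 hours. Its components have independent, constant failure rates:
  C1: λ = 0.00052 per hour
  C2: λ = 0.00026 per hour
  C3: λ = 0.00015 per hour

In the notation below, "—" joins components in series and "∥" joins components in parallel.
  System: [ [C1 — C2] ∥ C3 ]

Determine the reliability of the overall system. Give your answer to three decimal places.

0.977

R(C1) = exp(−0.00052 × 500) = 0.77105
R(C2) = exp(−0.00026 × 500) = 0.87810
R(C3) = exp(−0.00015 × 500) = 0.92774
Series (C1 and C2): 0.77105 × 0.87810 = 0.67706
Parallel ([0.67706] and C3): 1 − (1 − 0.67706)(1 − 0.92774) = 0.977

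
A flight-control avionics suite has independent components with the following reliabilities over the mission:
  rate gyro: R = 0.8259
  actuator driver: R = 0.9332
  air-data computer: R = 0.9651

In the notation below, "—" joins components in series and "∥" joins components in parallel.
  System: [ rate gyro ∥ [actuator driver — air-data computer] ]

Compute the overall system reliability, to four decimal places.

0.9827

Series (actuator driver and air-data computer): 0.933200 × 0.965100 = 0.900631
Parallel (rate gyro and [0.900631]): 1 − (1 − 0.825900)(1 − 0.900631) = 0.9827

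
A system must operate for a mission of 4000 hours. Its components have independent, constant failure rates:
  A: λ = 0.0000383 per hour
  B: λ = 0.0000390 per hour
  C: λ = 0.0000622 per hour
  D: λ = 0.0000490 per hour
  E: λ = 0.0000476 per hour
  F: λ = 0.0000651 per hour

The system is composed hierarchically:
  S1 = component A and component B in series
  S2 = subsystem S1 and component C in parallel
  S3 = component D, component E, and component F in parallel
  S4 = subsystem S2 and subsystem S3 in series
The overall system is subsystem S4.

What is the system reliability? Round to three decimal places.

0.935

R(A) = exp(−0.0000383 × 4000) = 0.85796
R(B) = exp(−0.0000390 × 4000) = 0.85556
R(C) = exp(−0.0000622 × 4000) = 0.77974
R(D) = exp(−0.0000490 × 4000) = 0.82201
R(E) = exp(−0.0000476 × 4000) = 0.82663
R(F) = exp(−0.0000651 × 4000) = 0.77074
Series (A and B): 0.85796 × 0.85556 = 0.73404
Parallel ([0.73404] and C): 1 − (1 − 0.73404)(1 − 0.77974) = 0.94142
Parallel (D, E, and F): 1 − (1 − 0.82201)(1 − 0.82663)(1 − 0.77074) = 0.99293
Series ([0.94142] and [0.99293]): 0.94142 × 0.99293 = 0.935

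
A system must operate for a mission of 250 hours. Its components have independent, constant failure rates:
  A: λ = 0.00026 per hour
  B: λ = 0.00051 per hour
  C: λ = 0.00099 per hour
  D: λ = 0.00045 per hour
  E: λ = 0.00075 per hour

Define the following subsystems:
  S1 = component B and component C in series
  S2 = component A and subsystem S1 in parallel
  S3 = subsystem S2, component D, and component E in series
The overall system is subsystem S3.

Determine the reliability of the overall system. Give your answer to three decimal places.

0.726

R(A) = exp(−0.00026 × 250) = 0.93707
R(B) = exp(−0.00051 × 250) = 0.88029
R(C) = exp(−0.00099 × 250) = 0.78075
R(D) = exp(−0.00045 × 250) = 0.89360
R(E) = exp(−0.00075 × 250) = 0.82903
Series (B and C): 0.88029 × 0.78075 = 0.68729
Parallel (A and [0.68729]): 1 − (1 − 0.93707)(1 − 0.68729) = 0.98032
Series ([0.98032], D, and E): 0.98032 × 0.89360 × 0.82903 = 0.726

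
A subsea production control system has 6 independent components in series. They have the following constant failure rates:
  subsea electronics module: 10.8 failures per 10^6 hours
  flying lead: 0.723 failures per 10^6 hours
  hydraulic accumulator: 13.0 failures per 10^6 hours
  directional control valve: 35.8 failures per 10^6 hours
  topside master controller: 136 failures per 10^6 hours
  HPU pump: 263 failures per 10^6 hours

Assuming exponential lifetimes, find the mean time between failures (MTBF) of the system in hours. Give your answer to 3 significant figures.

2180

Series of exponential components: λ_sys = Σ λ_i
λ_sys = 0.0000108 + 0.000000723 + 0.0000130 + 0.0000358 + 0.000136 + 0.000263 = 4.5932e-04 /h
MTBF = 1 / λ_sys = 2180 h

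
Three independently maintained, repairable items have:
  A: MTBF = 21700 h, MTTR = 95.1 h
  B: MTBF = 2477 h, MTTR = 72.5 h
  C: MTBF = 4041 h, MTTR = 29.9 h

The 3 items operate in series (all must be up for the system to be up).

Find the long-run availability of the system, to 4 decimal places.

A(A) = MTBF/(MTBF+MTTR) = 21700/(21700+95.1) = 0.995637
A(B) = MTBF/(MTBF+MTTR) = 2477/(2477+72.5) = 0.971563
A(C) = MTBF/(MTBF+MTTR) = 4041/(4041+29.9) = 0.992655
Series availability: 0.995637 × 0.971563 × 0.992655 = 0.9602

0.9602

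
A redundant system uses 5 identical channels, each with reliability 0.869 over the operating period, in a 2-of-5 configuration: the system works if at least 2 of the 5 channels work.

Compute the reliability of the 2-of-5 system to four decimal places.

0.9987

R = Σ_{i=2}^{5} C(5,i) p^i (1−p)^{5−i} with p = 0.869
C(5,2)·0.869^2·0.131^3 = 0.016977
C(5,3)·0.869^3·0.131^2 = 0.112616
C(5,4)·0.869^4·0.131^1 = 0.373526
C(5,5)·0.869^5·0.131^0 = 0.495563
Sum = 0.9987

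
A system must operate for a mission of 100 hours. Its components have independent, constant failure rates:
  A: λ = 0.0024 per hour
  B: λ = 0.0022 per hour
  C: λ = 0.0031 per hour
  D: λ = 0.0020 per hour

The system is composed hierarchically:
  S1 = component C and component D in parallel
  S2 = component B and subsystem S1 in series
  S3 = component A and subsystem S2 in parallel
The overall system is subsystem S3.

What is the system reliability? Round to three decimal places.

R(A) = exp(−0.0024 × 100) = 0.78663
R(B) = exp(−0.0022 × 100) = 0.80252
R(C) = exp(−0.0031 × 100) = 0.73345
R(D) = exp(−0.0020 × 100) = 0.81873
Parallel (C and D): 1 − (1 − 0.73345)(1 − 0.81873) = 0.95168
Series (B and [0.95168]): 0.80252 × 0.95168 = 0.76374
Parallel (A and [0.76374]): 1 − (1 − 0.78663)(1 − 0.76374) = 0.950

0.950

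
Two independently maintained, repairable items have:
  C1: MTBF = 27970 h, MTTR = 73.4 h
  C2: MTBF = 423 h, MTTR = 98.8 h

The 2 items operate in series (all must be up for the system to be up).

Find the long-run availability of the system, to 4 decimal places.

A(C1) = MTBF/(MTBF+MTTR) = 27970/(27970+73.4) = 0.997383
A(C2) = MTBF/(MTBF+MTTR) = 423/(423+98.8) = 0.810655
Series availability: 0.997383 × 0.810655 = 0.8085

0.8085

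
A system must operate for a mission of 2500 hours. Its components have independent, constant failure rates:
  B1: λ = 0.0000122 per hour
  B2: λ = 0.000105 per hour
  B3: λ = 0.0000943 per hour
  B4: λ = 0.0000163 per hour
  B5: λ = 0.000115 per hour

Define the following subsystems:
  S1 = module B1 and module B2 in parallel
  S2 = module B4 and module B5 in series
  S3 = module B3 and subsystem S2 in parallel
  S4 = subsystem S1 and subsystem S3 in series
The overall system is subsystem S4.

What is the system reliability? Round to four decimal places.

0.9347

R(B1) = exp(−0.0000122 × 2500) = 0.969960
R(B2) = exp(−0.000105 × 2500) = 0.769126
R(B3) = exp(−0.0000943 × 2500) = 0.789978
R(B4) = exp(−0.0000163 × 2500) = 0.960069
R(B5) = exp(−0.000115 × 2500) = 0.750137
Parallel (B1 and B2): 1 − (1 − 0.969960)(1 − 0.769126) = 0.993065
Series (B4 and B5): 0.960069 × 0.750137 = 0.720183
Parallel (B3 and [0.720183]): 1 − (1 − 0.789978)(1 − 0.720183) = 0.941232
Series ([0.993065] and [0.941232]): 0.993065 × 0.941232 = 0.9347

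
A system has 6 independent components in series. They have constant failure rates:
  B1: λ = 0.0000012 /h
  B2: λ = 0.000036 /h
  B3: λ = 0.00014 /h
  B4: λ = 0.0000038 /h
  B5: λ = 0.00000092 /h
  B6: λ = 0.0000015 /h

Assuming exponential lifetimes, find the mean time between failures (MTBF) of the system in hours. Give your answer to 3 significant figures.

5450

Series of exponential components: λ_sys = Σ λ_i
λ_sys = 0.0000012 + 0.000036 + 0.00014 + 0.0000038 + 0.00000092 + 0.0000015 = 1.8342e-04 /h
MTBF = 1 / λ_sys = 5450 h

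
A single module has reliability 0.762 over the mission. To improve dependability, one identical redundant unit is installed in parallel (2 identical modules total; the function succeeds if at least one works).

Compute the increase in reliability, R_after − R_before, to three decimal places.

R_before = 0.762
R_after = 1 − (1 − 0.762)^2 = 0.943
ΔR = 0.943 − 0.762 = 0.181

0.181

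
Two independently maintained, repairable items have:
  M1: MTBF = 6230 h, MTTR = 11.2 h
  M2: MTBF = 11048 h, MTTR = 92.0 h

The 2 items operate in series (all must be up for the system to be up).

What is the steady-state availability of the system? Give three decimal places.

0.990

A(M1) = MTBF/(MTBF+MTTR) = 6230/(6230+11.2) = 0.998205
A(M2) = MTBF/(MTBF+MTTR) = 11048/(11048+92.0) = 0.991741
Series availability: 0.998205 × 0.991741 = 0.990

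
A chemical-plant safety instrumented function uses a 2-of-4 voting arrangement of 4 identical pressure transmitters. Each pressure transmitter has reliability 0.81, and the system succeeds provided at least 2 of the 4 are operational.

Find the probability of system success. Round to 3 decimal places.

0.976

R = Σ_{i=2}^{4} C(4,i) p^i (1−p)^{4−i} with p = 0.81
C(4,2)·0.81^2·0.19^2 = 0.14211
C(4,3)·0.81^3·0.19^1 = 0.40390
C(4,4)·0.81^4·0.19^0 = 0.43047
Sum = 0.976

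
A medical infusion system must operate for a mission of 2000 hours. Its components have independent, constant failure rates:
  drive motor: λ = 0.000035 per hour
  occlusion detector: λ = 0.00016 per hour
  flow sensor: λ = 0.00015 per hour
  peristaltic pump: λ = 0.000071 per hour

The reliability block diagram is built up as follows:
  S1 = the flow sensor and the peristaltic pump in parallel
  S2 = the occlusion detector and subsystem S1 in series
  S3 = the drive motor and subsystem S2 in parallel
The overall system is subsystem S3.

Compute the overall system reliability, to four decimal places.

0.9798

R(drive motor) = exp(−0.000035 × 2000) = 0.932394
R(occlusion detector) = exp(−0.00016 × 2000) = 0.726149
R(flow sensor) = exp(−0.00015 × 2000) = 0.740818
R(peristaltic pump) = exp(−0.000071 × 2000) = 0.867621
Parallel (flow sensor and peristaltic pump): 1 − (1 − 0.740818)(1 − 0.867621) = 0.965690
Series (occlusion detector and [0.965690]): 0.726149 × 0.965690 = 0.701235
Parallel (drive motor and [0.701235]): 1 − (1 − 0.932394)(1 − 0.701235) = 0.9798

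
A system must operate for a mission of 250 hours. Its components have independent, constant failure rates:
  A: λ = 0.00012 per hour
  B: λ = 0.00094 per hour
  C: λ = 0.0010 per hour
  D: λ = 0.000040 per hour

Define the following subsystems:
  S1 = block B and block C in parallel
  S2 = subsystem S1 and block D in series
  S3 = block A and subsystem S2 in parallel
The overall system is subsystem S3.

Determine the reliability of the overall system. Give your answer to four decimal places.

0.9984

R(A) = exp(−0.00012 × 250) = 0.970446
R(B) = exp(−0.00094 × 250) = 0.790571
R(C) = exp(−0.0010 × 250) = 0.778801
R(D) = exp(−0.000040 × 250) = 0.990050
Parallel (B and C): 1 − (1 − 0.790571)(1 − 0.778801) = 0.953675
Series ([0.953675] and D): 0.953675 × 0.990050 = 0.944186
Parallel (A and [0.944186]): 1 − (1 − 0.970446)(1 − 0.944186) = 0.9984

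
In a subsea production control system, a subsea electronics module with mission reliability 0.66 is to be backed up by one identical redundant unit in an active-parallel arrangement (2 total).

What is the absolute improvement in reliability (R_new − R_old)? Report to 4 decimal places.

0.2244

R_before = 0.66
R_after = 1 − (1 − 0.66)^2 = 0.8844
ΔR = 0.8844 − 0.66 = 0.2244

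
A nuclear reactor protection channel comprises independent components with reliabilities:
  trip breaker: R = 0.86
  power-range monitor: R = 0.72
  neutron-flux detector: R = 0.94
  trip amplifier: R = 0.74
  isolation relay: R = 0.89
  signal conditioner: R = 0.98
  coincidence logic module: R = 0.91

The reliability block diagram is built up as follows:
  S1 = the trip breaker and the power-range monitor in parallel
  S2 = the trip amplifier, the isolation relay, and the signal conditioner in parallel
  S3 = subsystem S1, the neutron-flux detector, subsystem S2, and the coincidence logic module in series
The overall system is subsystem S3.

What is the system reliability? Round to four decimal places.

0.8214

Parallel (trip breaker and power-range monitor): 1 − (1 − 0.860000)(1 − 0.720000) = 0.960800
Parallel (trip amplifier, isolation relay, and signal conditioner): 1 − (1 − 0.740000)(1 − 0.890000)(1 − 0.980000) = 0.999428
Series ([0.960800], neutron-flux detector, [0.999428], and coincidence logic module): 0.960800 × 0.940000 × 0.999428 × 0.910000 = 0.8214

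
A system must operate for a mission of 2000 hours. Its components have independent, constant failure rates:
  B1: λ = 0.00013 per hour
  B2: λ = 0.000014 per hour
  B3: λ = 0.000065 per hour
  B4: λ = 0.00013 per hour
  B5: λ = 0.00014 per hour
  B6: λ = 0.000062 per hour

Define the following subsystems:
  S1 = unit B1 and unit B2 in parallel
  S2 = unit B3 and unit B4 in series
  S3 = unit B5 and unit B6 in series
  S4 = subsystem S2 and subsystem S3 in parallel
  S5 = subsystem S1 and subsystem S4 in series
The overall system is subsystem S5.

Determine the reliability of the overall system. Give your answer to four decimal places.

R(B1) = exp(−0.00013 × 2000) = 0.771052
R(B2) = exp(−0.000014 × 2000) = 0.972388
R(B3) = exp(−0.000065 × 2000) = 0.878095
R(B4) = exp(−0.00013 × 2000) = 0.771052
R(B5) = exp(−0.00014 × 2000) = 0.755784
R(B6) = exp(−0.000062 × 2000) = 0.883380
Parallel (B1 and B2): 1 − (1 − 0.771052)(1 − 0.972388) = 0.993678
Series (B3 and B4): 0.878095 × 0.771052 = 0.677057
Series (B5 and B6): 0.755784 × 0.883380 = 0.667644
Parallel ([0.677057] and [0.667644]): 1 − (1 − 0.677057)(1 − 0.667644) = 0.892668
Series ([0.993678] and [0.892668]): 0.993678 × 0.892668 = 0.8870

0.8870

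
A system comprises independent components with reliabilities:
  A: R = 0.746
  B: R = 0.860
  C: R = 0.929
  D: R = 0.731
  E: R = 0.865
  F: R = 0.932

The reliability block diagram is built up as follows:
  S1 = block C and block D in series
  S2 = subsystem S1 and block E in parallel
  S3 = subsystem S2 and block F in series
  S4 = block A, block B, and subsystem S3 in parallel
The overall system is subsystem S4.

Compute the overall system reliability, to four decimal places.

0.9961

Series (C and D): 0.929000 × 0.731000 = 0.679099
Parallel ([0.679099] and E): 1 − (1 − 0.679099)(1 − 0.865000) = 0.956678
Series ([0.956678] and F): 0.956678 × 0.932000 = 0.891624
Parallel (A, B, and [0.891624]): 1 − (1 − 0.746000)(1 − 0.860000)(1 − 0.891624) = 0.9961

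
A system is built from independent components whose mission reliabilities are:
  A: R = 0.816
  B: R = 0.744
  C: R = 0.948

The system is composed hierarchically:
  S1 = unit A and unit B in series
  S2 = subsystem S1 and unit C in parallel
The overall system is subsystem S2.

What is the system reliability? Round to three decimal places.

Series (A and B): 0.81600 × 0.74400 = 0.60710
Parallel ([0.60710] and C): 1 − (1 − 0.60710)(1 − 0.94800) = 0.980

0.980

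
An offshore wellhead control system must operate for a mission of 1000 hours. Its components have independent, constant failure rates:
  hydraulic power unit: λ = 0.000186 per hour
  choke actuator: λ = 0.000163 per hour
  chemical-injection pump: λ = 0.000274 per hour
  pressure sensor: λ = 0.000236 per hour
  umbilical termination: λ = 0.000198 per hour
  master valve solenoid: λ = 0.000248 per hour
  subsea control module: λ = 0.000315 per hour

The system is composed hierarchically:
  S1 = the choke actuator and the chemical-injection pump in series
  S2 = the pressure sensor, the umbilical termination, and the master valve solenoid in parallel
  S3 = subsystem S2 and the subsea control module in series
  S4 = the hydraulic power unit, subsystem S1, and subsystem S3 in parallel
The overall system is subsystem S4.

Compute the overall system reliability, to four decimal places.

R(hydraulic power unit) = exp(−0.000186 × 1000) = 0.830274
R(choke actuator) = exp(−0.000163 × 1000) = 0.849591
R(chemical-injection pump) = exp(−0.000274 × 1000) = 0.760332
R(pressure sensor) = exp(−0.000236 × 1000) = 0.789781
R(umbilical termination) = exp(−0.000198 × 1000) = 0.820370
R(master valve solenoid) = exp(−0.000248 × 1000) = 0.780360
R(subsea control module) = exp(−0.000315 × 1000) = 0.729789
Series (choke actuator and chemical-injection pump): 0.849591 × 0.760332 = 0.645971
Parallel (pressure sensor, umbilical termination, and master valve solenoid): 1 − (1 − 0.789781)(1 − 0.820370)(1 − 0.780360) = 0.991706
Series ([0.991706] and subsea control module): 0.991706 × 0.729789 = 0.723736
Parallel (hydraulic power unit, [0.645971], and [0.723736]): 1 − (1 − 0.830274)(1 − 0.645971)(1 − 0.723736) = 0.9834

0.9834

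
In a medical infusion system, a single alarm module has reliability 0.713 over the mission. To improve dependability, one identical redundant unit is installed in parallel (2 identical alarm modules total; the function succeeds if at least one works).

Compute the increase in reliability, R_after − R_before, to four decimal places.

0.2046

R_before = 0.713
R_after = 1 − (1 − 0.713)^2 = 0.9176
ΔR = 0.9176 − 0.713 = 0.2046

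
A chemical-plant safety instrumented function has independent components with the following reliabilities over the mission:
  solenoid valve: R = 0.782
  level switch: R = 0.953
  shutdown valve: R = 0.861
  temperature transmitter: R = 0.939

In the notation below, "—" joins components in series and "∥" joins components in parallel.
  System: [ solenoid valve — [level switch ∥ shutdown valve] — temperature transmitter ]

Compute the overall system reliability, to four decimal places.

0.7295

Parallel (level switch and shutdown valve): 1 − (1 − 0.953000)(1 − 0.861000) = 0.993467
Series (solenoid valve, [0.993467], and temperature transmitter): 0.782000 × 0.993467 × 0.939000 = 0.7295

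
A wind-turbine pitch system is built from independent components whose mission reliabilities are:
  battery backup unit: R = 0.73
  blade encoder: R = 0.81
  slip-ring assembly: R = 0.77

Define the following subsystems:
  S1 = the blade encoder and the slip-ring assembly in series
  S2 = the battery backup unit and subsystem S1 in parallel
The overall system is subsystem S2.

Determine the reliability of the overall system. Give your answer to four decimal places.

0.8984

Series (blade encoder and slip-ring assembly): 0.810000 × 0.770000 = 0.623700
Parallel (battery backup unit and [0.623700]): 1 − (1 − 0.730000)(1 − 0.623700) = 0.8984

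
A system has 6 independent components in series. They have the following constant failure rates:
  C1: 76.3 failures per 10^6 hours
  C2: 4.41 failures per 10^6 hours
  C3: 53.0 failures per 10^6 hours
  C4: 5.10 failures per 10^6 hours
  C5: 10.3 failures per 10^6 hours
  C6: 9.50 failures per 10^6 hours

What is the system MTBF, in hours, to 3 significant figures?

Series of exponential components: λ_sys = Σ λ_i
λ_sys = 0.0000763 + 0.00000441 + 0.0000530 + 0.00000510 + 0.0000103 + 0.00000950 = 1.5861e-04 /h
MTBF = 1 / λ_sys = 6300 h

6300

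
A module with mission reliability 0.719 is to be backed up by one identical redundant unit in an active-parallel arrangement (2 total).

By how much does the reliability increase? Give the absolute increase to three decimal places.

R_before = 0.719
R_after = 1 − (1 − 0.719)^2 = 0.921
ΔR = 0.921 − 0.719 = 0.202

0.202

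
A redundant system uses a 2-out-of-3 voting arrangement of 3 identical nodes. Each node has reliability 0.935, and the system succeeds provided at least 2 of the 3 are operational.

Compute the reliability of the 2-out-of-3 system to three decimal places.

0.988

R = Σ_{i=2}^{3} C(3,i) p^i (1−p)^{3−i} with p = 0.935
C(3,2)·0.935^2·0.065^1 = 0.17047
C(3,3)·0.935^3·0.065^0 = 0.81740
Sum = 0.988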